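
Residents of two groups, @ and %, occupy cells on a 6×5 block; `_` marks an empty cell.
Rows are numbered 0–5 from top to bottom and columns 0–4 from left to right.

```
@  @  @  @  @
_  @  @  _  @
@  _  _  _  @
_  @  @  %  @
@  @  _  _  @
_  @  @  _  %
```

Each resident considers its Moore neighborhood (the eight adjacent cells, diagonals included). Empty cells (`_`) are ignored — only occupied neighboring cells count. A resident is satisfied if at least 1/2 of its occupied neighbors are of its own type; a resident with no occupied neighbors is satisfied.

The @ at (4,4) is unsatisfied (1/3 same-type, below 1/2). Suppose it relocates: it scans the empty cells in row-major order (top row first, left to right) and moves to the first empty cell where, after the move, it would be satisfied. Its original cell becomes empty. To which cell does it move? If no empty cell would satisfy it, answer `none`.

Vacating (4,4). Empty cells in order:
  (1,0): 4/4 same-type → satisfied — stop here.

(1,0)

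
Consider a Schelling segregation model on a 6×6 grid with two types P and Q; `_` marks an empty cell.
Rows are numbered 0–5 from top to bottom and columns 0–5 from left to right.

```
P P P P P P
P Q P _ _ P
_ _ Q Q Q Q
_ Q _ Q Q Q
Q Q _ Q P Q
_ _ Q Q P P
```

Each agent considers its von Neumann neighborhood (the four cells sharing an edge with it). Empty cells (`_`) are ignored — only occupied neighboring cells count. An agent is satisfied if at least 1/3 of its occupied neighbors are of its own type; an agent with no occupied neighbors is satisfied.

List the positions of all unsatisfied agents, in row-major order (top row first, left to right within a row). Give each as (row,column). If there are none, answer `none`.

Row 0: (0,0)P 2/2 satisfied · (0,1)P 2/3 satisfied · (0,2)P 3/3 satisfied · (0,3)P 2/2 satisfied · (0,4)P 2/2 satisfied · (0,5)P 2/2 satisfied
Row 1: (1,0)P 1/2 satisfied · (1,1)Q 0/3 not · (1,2)P 1/3 satisfied · (1,5)P 1/2 satisfied
Row 2: (2,2)Q 1/2 satisfied · (2,3)Q 3/3 satisfied · (2,4)Q 3/3 satisfied · (2,5)Q 2/3 satisfied
Row 3: (3,1)Q 1/1 satisfied · (3,3)Q 3/3 satisfied · (3,4)Q 3/4 satisfied · (3,5)Q 3/3 satisfied
Row 4: (4,0)Q 1/1 satisfied · (4,1)Q 2/2 satisfied · (4,3)Q 2/3 satisfied · (4,4)P 1/4 not · (4,5)Q 1/3 satisfied
Row 5: (5,2)Q 1/1 satisfied · (5,3)Q 2/3 satisfied · (5,4)P 2/3 satisfied · (5,5)P 1/2 satisfied

(1,1), (4,4)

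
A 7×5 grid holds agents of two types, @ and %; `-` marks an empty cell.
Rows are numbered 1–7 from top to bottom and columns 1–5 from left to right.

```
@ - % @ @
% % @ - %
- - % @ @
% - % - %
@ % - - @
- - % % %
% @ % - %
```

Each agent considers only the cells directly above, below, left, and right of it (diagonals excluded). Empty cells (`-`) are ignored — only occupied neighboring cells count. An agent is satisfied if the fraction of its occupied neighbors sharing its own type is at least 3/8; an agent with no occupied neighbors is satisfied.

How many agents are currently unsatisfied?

(1,1)@ 0/1 unhappy
(1,3)% 0/2 unhappy
(1,4)@ 1/2 ok
(1,5)@ 1/2 ok
(2,1)% 1/2 ok
(2,2)% 1/2 ok
(2,3)@ 0/3 unhappy
(2,5)% 0/2 unhappy
(3,3)% 1/3 unhappy
(3,4)@ 1/2 ok
(3,5)@ 1/3 unhappy
(4,1)% 0/1 unhappy
(4,3)% 1/1 ok
(4,5)% 0/2 unhappy
(5,1)@ 0/2 unhappy
(5,2)% 0/1 unhappy
(5,5)@ 0/2 unhappy
(6,3)% 2/2 ok
(6,4)% 2/2 ok
(6,5)% 2/3 ok
(7,1)% 0/1 unhappy
(7,2)@ 0/2 unhappy
(7,3)% 1/2 ok
(7,5)% 1/1 ok
Unsatisfied: (1,1), (1,3), (2,3), (2,5), (3,3), (3,5), (4,1), (4,5), (5,1), (5,2), (5,5), (7,1), (7,2) — 13 in total.

13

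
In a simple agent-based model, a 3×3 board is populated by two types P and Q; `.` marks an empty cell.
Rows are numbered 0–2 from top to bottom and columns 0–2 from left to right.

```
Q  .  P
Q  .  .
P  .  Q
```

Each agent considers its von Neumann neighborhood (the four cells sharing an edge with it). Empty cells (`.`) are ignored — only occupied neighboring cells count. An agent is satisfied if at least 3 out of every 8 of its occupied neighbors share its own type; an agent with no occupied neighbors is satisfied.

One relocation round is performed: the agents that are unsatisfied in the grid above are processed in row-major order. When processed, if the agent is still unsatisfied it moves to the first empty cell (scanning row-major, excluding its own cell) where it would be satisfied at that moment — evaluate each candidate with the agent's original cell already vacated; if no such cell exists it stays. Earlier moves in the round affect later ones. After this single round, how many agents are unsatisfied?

Initially unsatisfied (in order): (2,0).
  (2,0) → (0,1).
Resulting grid:
Q P P
Q . .
. . Q
All satisfied now.

0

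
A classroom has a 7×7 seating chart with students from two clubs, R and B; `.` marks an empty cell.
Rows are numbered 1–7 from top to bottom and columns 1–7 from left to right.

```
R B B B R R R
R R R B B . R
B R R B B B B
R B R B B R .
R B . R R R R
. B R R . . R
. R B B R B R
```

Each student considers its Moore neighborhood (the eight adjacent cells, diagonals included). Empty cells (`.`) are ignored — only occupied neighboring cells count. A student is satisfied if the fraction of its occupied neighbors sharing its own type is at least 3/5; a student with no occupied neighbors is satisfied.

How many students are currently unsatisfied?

(1,1)R 2/3 ✓
(1,2)B 1/5 ✗
(1,3)B 3/5 ✓
(1,4)B 3/5 ✓
(1,5)R 1/4 ✗
(1,6)R 3/4 ✓
(1,7)R 2/2 ✓
(2,1)R 3/5 ✓
(2,2)R 5/8 ✓
(2,3)R 3/8 ✗
(2,4)B 5/8 ✓
(2,5)B 5/7 ✓
(2,7)R 2/4 ✗
(3,1)B 1/5 ✗
(3,2)R 6/8 ✓
(3,3)R 4/8 ✗
(3,4)B 5/8 ✓
(3,5)B 6/7 ✓
(3,6)B 4/6 ✓
(3,7)B 1/3 ✗
(4,1)R 2/5 ✗
(4,2)B 2/7 ✗
(4,3)R 3/7 ✗
(4,4)B 3/7 ✗
(4,5)B 4/8 ✗
(4,6)R 3/7 ✗
(5,1)R 1/4 ✗
(5,2)B 2/6 ✗
(5,4)R 4/6 ✓
(5,5)R 4/6 ✓
(5,6)R 4/5 ✓
(5,7)R 3/3 ✓
(6,2)B 2/5 ✗
(6,3)R 3/7 ✗
(6,4)R 4/6 ✓
(6,7)R 3/4 ✓
(7,2)R 1/3 ✗
(7,3)B 2/5 ✗
(7,4)B 1/4 ✗
(7,5)R 1/3 ✗
(7,6)B 0/3 ✗
(7,7)R 1/2 ✗
Unsatisfied: (1,2), (1,5), (2,3), (2,7), (3,1), (3,3), (3,7), (4,1), (4,2), (4,3), (4,4), (4,5), (4,6), (5,1), (5,2), (6,2), (6,3), (7,2), (7,3), (7,4), (7,5), (7,6), (7,7) — 23 in total.

23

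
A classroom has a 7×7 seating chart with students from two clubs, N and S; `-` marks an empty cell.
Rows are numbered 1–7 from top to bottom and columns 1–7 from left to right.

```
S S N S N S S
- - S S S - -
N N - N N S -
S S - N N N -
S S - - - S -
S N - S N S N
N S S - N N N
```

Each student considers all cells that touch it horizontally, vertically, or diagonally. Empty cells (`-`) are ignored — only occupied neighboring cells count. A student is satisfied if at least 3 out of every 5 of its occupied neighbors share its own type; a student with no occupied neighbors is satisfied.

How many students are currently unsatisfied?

Row 1: (1,1)S 1/1 ✓ · (1,2)S 2/3 ✓ · (1,3)N 0/4 ✗ · (1,4)S 3/5 ✓ · (1,5)N 0/4 ✗ · (1,6)S 2/3 ✓ · (1,7)S 1/1 ✓
Row 2: (2,3)S 3/6 ✗ · (2,4)S 3/7 ✗ · (2,5)S 4/7 ✗
Row 3: (3,1)N 1/3 ✗ · (3,2)N 1/4 ✗ · (3,4)N 3/6 ✗ · (3,5)N 4/7 ✗ · (3,6)S 1/4 ✗
Row 4: (4,1)S 3/5 ✓ · (4,2)S 3/5 ✓ · (4,4)N 3/3 ✓ · (4,5)N 4/6 ✓ · (4,6)N 2/4 ✗
Row 5: (5,1)S 4/5 ✓ · (5,2)S 4/5 ✓ · (5,6)S 1/5 ✗
Row 6: (6,1)S 3/5 ✓ · (6,2)N 1/6 ✗ · (6,4)S 1/3 ✗ · (6,5)N 2/5 ✗ · (6,6)S 1/6 ✗ · (6,7)N 2/4 ✗
Row 7: (7,1)N 1/3 ✗ · (7,2)S 2/4 ✗ · (7,3)S 2/3 ✓ · (7,5)N 2/4 ✗ · (7,6)N 4/5 ✓ · (7,7)N 2/3 ✓
Unsatisfied: (1,3), (1,5), (2,3), (2,4), (2,5), (3,1), (3,2), (3,4), (3,5), (3,6), (4,6), (5,6), (6,2), (6,4), (6,5), (6,6), (6,7), (7,1), (7,2), (7,5) — 20 in total.

20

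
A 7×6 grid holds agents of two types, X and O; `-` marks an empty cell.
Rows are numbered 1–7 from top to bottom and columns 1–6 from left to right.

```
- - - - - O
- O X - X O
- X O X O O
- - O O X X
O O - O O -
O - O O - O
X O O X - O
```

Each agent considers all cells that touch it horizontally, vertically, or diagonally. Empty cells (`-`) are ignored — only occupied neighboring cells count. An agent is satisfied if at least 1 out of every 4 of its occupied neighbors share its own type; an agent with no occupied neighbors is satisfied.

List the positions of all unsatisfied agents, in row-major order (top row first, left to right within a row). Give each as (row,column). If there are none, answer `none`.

(1,6)O 1/2 satisfied
(2,2)O 1/3 satisfied
(2,3)X 2/4 satisfied
(2,5)X 1/5 not
(2,6)O 3/4 satisfied
(3,2)X 1/4 satisfied
(3,3)O 3/6 satisfied
(3,4)X 3/7 satisfied
(3,5)O 3/7 satisfied
(3,6)O 2/5 satisfied
(4,3)O 4/6 satisfied
(4,4)O 5/7 satisfied
(4,5)X 2/7 satisfied
(4,6)X 1/4 satisfied
(5,1)O 2/2 satisfied
(5,2)O 4/4 satisfied
(5,4)O 5/6 satisfied
(5,5)O 4/6 satisfied
(6,1)O 3/4 satisfied
(6,3)O 5/6 satisfied
(6,4)O 4/5 satisfied
(6,6)O 2/2 satisfied
(7,1)X 0/2 not
(7,2)O 3/4 satisfied
(7,3)O 3/4 satisfied
(7,4)X 0/3 not
(7,6)O 1/1 satisfied

(2,5), (7,1), (7,4)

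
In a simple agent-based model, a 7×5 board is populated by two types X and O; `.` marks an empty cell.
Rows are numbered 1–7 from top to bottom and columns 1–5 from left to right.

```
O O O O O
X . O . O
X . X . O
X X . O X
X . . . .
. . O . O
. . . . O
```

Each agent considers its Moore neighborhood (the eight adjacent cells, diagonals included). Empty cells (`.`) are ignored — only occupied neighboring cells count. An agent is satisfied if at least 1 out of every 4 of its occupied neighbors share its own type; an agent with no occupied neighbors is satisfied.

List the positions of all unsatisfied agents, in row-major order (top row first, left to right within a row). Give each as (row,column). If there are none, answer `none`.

Row 1: (1,1)O 1/2 satisfied · (1,2)O 3/4 satisfied · (1,3)O 3/3 satisfied · (1,4)O 4/4 satisfied · (1,5)O 2/2 satisfied
Row 2: (2,1)X 1/3 satisfied · (2,3)O 3/4 satisfied · (2,5)O 3/3 satisfied
Row 3: (3,1)X 3/3 satisfied · (3,3)X 1/3 satisfied · (3,5)O 2/3 satisfied
Row 4: (4,1)X 3/3 satisfied · (4,2)X 4/4 satisfied · (4,4)O 1/3 satisfied · (4,5)X 0/2 not
Row 5: (5,1)X 2/2 satisfied
Row 6: (6,3)O 0/0 satisfied · (6,5)O 1/1 satisfied
Row 7: (7,5)O 1/1 satisfied

(4,5)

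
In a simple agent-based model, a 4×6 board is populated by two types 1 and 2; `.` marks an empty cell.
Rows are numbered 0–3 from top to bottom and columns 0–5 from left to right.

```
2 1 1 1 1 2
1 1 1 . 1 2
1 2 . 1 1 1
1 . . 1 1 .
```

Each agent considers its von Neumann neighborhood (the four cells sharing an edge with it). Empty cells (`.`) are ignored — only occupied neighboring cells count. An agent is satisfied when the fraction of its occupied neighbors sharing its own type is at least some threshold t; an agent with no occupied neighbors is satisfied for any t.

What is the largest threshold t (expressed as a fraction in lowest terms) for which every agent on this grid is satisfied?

(0,0)2 0/2
(0,1)1 2/3
(0,2)1 3/3
(0,3)1 2/2
(0,4)1 2/3
(0,5)2 1/2
(1,0)1 2/3
(1,1)1 3/4
(1,2)1 2/2
(1,4)1 2/3
(1,5)2 1/3
(2,0)1 2/3
(2,1)2 0/2
(2,3)1 2/2
(2,4)1 4/4
(2,5)1 1/2
(3,0)1 1/1
(3,3)1 2/2
(3,4)1 2/2
The smallest same-type fraction is 0/2 at (0,0), which reduces to 0/1. Any threshold above that leaves this agent unsatisfied.

0/1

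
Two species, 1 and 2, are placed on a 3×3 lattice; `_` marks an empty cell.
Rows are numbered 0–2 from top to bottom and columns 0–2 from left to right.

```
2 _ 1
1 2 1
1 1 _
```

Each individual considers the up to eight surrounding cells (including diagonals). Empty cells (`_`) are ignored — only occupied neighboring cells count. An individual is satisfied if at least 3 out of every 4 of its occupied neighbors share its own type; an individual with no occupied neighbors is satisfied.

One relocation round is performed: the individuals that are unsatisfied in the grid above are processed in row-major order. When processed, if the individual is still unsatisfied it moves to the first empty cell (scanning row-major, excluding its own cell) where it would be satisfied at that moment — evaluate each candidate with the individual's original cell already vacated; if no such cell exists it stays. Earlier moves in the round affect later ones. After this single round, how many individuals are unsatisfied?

6

Initially unsatisfied (in order): (0,0), (0,2), (1,0), (1,1), (1,2), (2,0).
  (0,0): no empty cell satisfies it; stays.
  (0,2): no empty cell satisfies it; stays.
  (1,0): no empty cell satisfies it; stays.
  (1,1): no empty cell satisfies it; stays.
  (1,2): no empty cell satisfies it; stays.
  (2,0): no empty cell satisfies it; stays.
Resulting grid:
2 _ 1
1 2 1
1 1 _
Unsatisfied now: (0,0), (0,2), (1,0), (1,1), (1,2), (2,0).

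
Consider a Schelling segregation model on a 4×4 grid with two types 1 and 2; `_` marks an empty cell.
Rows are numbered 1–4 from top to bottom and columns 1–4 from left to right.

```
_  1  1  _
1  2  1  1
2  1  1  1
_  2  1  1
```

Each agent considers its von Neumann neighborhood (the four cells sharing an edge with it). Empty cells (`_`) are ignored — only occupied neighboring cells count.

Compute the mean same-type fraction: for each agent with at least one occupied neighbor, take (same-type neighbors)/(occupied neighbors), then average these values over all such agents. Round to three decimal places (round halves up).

0.551

Row 1: (1,2)1 1/2 · (1,3)1 2/2
Row 2: (2,1)1 0/2 · (2,2)2 0/4 · (2,3)1 3/4 · (2,4)1 2/2
Row 3: (3,1)2 0/2 · (3,2)1 1/4 · (3,3)1 4/4 · (3,4)1 3/3
Row 4: (4,2)2 0/2 · (4,3)1 2/3 · (4,4)1 2/2
Sum over 13 agents: 1/2 + 2/2 + 0/2 + 0/4 + 3/4 + 2/2 + 0/2 + 1/4 + 4/4 + 3/3 + 0/2 + 2/3 + 2/2 = 43/6; mean = 43/6 ÷ 13 = 43/78 = 0.551282… → 0.551.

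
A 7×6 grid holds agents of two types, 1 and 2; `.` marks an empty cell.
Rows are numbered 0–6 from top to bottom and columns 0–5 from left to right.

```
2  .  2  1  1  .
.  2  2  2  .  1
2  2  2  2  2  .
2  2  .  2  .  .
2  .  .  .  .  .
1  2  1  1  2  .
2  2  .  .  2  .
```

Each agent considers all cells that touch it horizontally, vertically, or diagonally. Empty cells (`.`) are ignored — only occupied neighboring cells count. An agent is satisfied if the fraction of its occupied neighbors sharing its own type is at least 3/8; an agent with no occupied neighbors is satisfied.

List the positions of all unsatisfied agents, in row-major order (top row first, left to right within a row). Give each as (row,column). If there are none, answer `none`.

Row 0: (0,0)2 1/1 ok · (0,2)2 3/4 ok · (0,3)1 1/4 unhappy · (0,4)1 2/3 ok
Row 1: (1,1)2 6/6 ok · (1,2)2 6/7 ok · (1,3)2 5/7 ok · (1,5)1 1/2 ok
Row 2: (2,0)2 4/4 ok · (2,1)2 6/6 ok · (2,2)2 7/7 ok · (2,3)2 5/5 ok · (2,4)2 3/4 ok
Row 3: (3,0)2 4/4 ok · (3,1)2 5/5 ok · (3,3)2 3/3 ok
Row 4: (4,0)2 3/4 ok
Row 5: (5,0)1 0/4 unhappy · (5,1)2 3/5 ok · (5,2)1 1/3 unhappy · (5,3)1 1/3 unhappy · (5,4)2 1/2 ok
Row 6: (6,0)2 2/3 ok · (6,1)2 2/4 ok · (6,4)2 1/2 ok

(0,3), (5,0), (5,2), (5,3)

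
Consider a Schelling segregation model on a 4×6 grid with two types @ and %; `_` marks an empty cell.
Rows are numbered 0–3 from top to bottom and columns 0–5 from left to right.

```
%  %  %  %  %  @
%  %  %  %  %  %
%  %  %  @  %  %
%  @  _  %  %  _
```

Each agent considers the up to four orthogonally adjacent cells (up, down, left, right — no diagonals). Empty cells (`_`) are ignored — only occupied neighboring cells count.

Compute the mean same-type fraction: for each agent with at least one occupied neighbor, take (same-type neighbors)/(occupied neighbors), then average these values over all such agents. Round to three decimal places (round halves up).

Row 0: (0,0)% 2/2 · (0,1)% 3/3 · (0,2)% 3/3 · (0,3)% 3/3 · (0,4)% 2/3 · (0,5)@ 0/2
Row 1: (1,0)% 3/3 · (1,1)% 4/4 · (1,2)% 4/4 · (1,3)% 3/4 · (1,4)% 4/4 · (1,5)% 2/3
Row 2: (2,0)% 3/3 · (2,1)% 3/4 · (2,2)% 2/3 · (2,3)@ 0/4 · (2,4)% 3/4 · (2,5)% 2/2
Row 3: (3,0)% 1/2 · (3,1)@ 0/2 · (3,3)% 1/2 · (3,4)% 2/2
Sum over 22 agents: 2/2 + 3/3 + 3/3 + 3/3 + 2/3 + 0/2 + 3/3 + 4/4 + 4/4 + 3/4 + 4/4 + 2/3 + 3/3 + 3/4 + 2/3 + 0/4 + 3/4 + 2/2 + 1/2 + 0/2 + 1/2 + 2/2 = 65/4; mean = 65/4 ÷ 22 = 65/88 = 0.738636… → 0.739.

0.739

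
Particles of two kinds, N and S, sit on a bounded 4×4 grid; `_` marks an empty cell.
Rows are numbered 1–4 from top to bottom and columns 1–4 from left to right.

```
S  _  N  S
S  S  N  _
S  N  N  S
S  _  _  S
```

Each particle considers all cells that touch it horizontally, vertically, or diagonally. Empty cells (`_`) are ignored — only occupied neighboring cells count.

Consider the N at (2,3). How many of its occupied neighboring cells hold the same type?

3

Occupied neighbors of (2,3): (1,3)=N, (1,4)=S, (2,2)=S, (3,2)=N, (3,3)=N, (3,4)=S.
Same type (N): 3 of 6.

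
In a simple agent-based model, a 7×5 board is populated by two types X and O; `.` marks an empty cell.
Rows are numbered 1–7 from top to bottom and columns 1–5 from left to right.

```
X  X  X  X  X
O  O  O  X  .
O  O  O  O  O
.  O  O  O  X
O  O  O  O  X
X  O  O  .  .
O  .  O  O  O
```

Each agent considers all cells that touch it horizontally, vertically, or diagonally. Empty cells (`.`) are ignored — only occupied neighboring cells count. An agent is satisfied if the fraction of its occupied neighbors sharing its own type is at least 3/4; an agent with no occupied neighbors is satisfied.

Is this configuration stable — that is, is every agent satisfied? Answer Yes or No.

No

(1,1)X 1/3 ✗
(1,2)X 2/5 ✗
(1,3)X 3/5 ✗
(1,4)X 3/4 ✓
(1,5)X 2/2 ✓
(2,1)O 3/5 ✗
(2,2)O 5/8 ✗
(2,3)O 4/8 ✗
(2,4)X 3/7 ✗
(3,1)O 4/4 ✓
(3,2)O 7/7 ✓
(3,3)O 7/8 ✓
(3,4)O 5/7 ✗
(3,5)O 2/4 ✗
(4,2)O 7/7 ✓
(4,3)O 8/8 ✓
(4,4)O 6/8 ✓
(4,5)X 1/5 ✗
(5,1)O 3/4 ✓
(5,2)O 6/7 ✓
(5,3)O 7/7 ✓
(5,4)O 4/6 ✗
(5,5)X 1/3 ✗
(6,1)X 0/4 ✗
(6,2)O 6/7 ✓
(6,3)O 6/6 ✓
(7,1)O 1/2 ✗
(7,3)O 3/3 ✓
(7,4)O 3/3 ✓
(7,5)O 1/1 ✓
For instance (1,1) has only 1/3 same-type neighbors, below 3/4.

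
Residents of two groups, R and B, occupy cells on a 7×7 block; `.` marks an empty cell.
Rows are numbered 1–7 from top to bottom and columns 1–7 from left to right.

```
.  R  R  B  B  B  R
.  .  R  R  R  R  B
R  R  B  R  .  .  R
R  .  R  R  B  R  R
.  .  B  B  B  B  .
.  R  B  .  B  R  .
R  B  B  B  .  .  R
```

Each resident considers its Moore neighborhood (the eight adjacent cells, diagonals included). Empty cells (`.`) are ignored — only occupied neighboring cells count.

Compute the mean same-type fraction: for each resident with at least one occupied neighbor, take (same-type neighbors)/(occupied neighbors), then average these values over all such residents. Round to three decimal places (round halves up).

0.579

(1,2)R 2/2
(1,3)R 3/4
(1,4)B 1/5
(1,5)B 2/5
(1,6)B 2/5
(1,7)R 1/3
(2,3)R 5/7
(2,4)R 4/7
(2,5)R 3/6
(2,6)R 3/6
(2,7)B 1/4
(3,1)R 2/2
(3,2)R 4/5
(3,3)B 0/6
(3,4)R 5/7
(3,7)R 3/4
(4,1)R 2/2
(4,3)R 3/6
(4,4)R 2/7
(4,5)B 3/6
(4,6)R 2/5
(4,7)R 2/3
(5,3)B 2/5
(5,4)B 5/7
(5,5)B 4/7
(5,6)B 3/6
(6,2)R 1/5
(6,3)B 5/6
(6,5)B 4/5
(6,6)R 1/4
(7,1)R 1/2
(7,2)B 2/4
(7,3)B 3/4
(7,4)B 3/3
(7,7)R 1/1
Sum over 35 residents: 2/2 + 3/4 + 1/5 + 2/5 + 2/5 + 1/3 + 5/7 + 4/7 + 3/6 + 3/6 + 1/4 + 2/2 + 4/5 + 0/6 + 5/7 + 3/4 + 2/2 + 3/6 + 2/7 + 3/6 + 2/5 + 2/3 + 2/5 + 5/7 + 4/7 + 3/6 + 1/5 + 5/6 + 4/5 + 1/4 + 1/2 + 2/4 + 3/4 + 3/3 + 1/1 = 8507/420; mean = 8507/420 ÷ 35 = 8507/14700 = 0.578707… → 0.579.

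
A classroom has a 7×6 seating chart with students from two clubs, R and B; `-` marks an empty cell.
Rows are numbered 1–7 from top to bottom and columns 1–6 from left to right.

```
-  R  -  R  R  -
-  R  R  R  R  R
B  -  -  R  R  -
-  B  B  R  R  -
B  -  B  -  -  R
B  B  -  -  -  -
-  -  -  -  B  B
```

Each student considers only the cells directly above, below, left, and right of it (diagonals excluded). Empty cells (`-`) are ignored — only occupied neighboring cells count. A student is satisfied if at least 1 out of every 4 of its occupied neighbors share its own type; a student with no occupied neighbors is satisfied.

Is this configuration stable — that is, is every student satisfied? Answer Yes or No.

Yes

(1,2)R 1/1 ✓
(1,4)R 2/2 ✓
(1,5)R 2/2 ✓
(2,2)R 2/2 ✓
(2,3)R 2/2 ✓
(2,4)R 4/4 ✓
(2,5)R 4/4 ✓
(2,6)R 1/1 ✓
(3,1)B 0/0 ✓
(3,4)R 3/3 ✓
(3,5)R 3/3 ✓
(4,2)B 1/1 ✓
(4,3)B 2/3 ✓
(4,4)R 2/3 ✓
(4,5)R 2/2 ✓
(5,1)B 1/1 ✓
(5,3)B 1/1 ✓
(5,6)R 0/0 ✓
(6,1)B 2/2 ✓
(6,2)B 1/1 ✓
(7,5)B 1/1 ✓
(7,6)B 1/1 ✓
All meet the threshold, so the configuration is stable.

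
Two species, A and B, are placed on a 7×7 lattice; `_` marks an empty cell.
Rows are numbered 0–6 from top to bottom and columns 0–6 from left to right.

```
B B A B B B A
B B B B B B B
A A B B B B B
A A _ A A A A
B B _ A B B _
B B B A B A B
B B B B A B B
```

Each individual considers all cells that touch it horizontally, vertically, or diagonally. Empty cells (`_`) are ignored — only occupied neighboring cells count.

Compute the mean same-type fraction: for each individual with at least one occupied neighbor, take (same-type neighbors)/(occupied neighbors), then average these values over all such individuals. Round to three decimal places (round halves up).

(0,0)B 3/3
(0,1)B 4/5
(0,2)A 0/5
(0,3)B 4/5
(0,4)B 5/5
(0,5)B 4/5
(0,6)A 0/3
(1,0)B 3/5
(1,1)B 5/8
(1,2)B 6/8
(1,3)B 7/8
(1,4)B 8/8
(1,5)B 7/8
(1,6)B 4/5
(2,0)A 3/5
(2,1)A 3/7
(2,2)B 4/7
(2,3)B 5/7
(2,4)B 5/8
(2,5)B 5/8
(2,6)B 3/5
(3,0)A 3/5
(3,1)A 3/6
(3,3)A 2/6
(3,4)A 3/8
(3,5)A 2/7
(3,6)A 1/4
(4,0)B 3/5
(4,1)B 4/6
(4,3)A 3/6
(4,4)B 2/8
(4,5)B 3/7
(5,0)B 5/5
(5,1)B 7/7
(5,2)B 5/7
(5,3)A 2/7
(5,4)B 4/8
(5,5)A 1/7
(5,6)B 3/4
(6,0)B 3/3
(6,1)B 5/5
(6,2)B 4/5
(6,3)B 3/5
(6,4)A 2/5
(6,5)B 3/5
(6,6)B 2/3
Sum over 46 individuals: 3/3 + 4/5 + 0/5 + 4/5 + 5/5 + 4/5 + 0/3 + 3/5 + 5/8 + 6/8 + 7/8 + 8/8 + 7/8 + 4/5 + 3/5 + 3/7 + 4/7 + 5/7 + 5/8 + 5/8 + 3/5 + 3/5 + 3/6 + 2/6 + 3/8 + 2/7 + 1/4 + 3/5 + 4/6 + 3/6 + 2/8 + 3/7 + 5/5 + 7/7 + 5/7 + 2/7 + 4/8 + 1/7 + 3/4 + 3/3 + 5/5 + 4/5 + 3/5 + 2/5 + 3/5 + 2/3 = 5951/210; mean = 5951/210 ÷ 46 = 5951/9660 = 0.616045… → 0.616.

0.616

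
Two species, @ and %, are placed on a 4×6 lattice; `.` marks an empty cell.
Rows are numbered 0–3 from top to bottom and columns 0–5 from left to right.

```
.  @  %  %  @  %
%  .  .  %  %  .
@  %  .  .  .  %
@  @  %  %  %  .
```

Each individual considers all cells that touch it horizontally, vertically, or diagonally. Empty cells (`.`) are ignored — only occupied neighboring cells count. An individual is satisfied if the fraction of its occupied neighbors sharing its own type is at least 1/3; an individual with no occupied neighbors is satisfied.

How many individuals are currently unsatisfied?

Row 0: (0,1)@ 0/2 ✗ · (0,2)% 2/3 ✓ · (0,3)% 3/4 ✓ · (0,4)@ 0/4 ✗ · (0,5)% 1/2 ✓
Row 1: (1,0)% 1/3 ✓ · (1,3)% 3/4 ✓ · (1,4)% 4/5 ✓
Row 2: (2,0)@ 2/4 ✓ · (2,1)% 2/5 ✓ · (2,5)% 2/2 ✓
Row 3: (3,0)@ 2/3 ✓ · (3,1)@ 2/4 ✓ · (3,2)% 2/3 ✓ · (3,3)% 2/2 ✓ · (3,4)% 2/2 ✓
Unsatisfied: (0,1), (0,4) — 2 in total.

2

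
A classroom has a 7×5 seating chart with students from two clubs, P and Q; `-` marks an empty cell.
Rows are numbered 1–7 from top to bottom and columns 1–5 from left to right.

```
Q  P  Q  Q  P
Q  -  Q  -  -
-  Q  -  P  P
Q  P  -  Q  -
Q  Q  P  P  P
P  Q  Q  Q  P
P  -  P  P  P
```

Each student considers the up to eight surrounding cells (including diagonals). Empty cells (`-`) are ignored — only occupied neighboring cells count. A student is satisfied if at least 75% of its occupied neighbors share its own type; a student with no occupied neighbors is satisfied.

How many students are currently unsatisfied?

(1,1)Q 1/2 not
(1,2)P 0/4 not
(1,3)Q 2/3 not
(1,4)Q 2/3 not
(1,5)P 0/1 not
(2,1)Q 2/3 not
(2,3)Q 3/5 not
(3,2)Q 3/4 satisfied
(3,4)P 1/3 not
(3,5)P 1/2 not
(4,1)Q 3/4 satisfied
(4,2)P 1/5 not
(4,4)Q 0/5 not
(5,1)Q 3/5 not
(5,2)Q 4/7 not
(5,3)P 2/7 not
(5,4)P 3/6 not
(5,5)P 2/4 not
(6,1)P 1/4 not
(6,2)Q 3/7 not
(6,3)Q 3/7 not
(6,4)Q 1/8 not
(6,5)P 4/5 satisfied
(7,1)P 1/2 not
(7,3)P 1/4 not
(7,4)P 3/5 not
(7,5)P 2/3 not
Unsatisfied: (1,1), (1,2), (1,3), (1,4), (1,5), (2,1), (2,3), (3,4), (3,5), (4,2), (4,4), (5,1), (5,2), (5,3), (5,4), (5,5), (6,1), (6,2), (6,3), (6,4), (7,1), (7,3), (7,4), (7,5) — 24 in total.

24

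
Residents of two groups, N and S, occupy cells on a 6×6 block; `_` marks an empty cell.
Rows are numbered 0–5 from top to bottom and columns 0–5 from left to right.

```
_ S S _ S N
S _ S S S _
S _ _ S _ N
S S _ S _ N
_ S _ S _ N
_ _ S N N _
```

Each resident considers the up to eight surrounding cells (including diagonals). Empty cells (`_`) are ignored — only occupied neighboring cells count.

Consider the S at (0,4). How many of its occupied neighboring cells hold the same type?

Occupied neighbors of (0,4): (0,5)=N, (1,3)=S, (1,4)=S.
Same type (S): 2 of 3.

2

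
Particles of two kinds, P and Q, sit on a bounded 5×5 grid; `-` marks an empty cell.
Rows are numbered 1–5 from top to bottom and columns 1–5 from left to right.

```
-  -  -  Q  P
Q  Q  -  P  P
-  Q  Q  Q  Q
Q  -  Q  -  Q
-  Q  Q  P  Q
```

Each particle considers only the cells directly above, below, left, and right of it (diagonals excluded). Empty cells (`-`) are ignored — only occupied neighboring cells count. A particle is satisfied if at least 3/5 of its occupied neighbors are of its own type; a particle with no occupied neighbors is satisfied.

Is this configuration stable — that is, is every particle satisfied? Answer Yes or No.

Row 1: (1,4)Q 0/2 unhappy · (1,5)P 1/2 unhappy
Row 2: (2,1)Q 1/1 ok · (2,2)Q 2/2 ok · (2,4)P 1/3 unhappy · (2,5)P 2/3 ok
Row 3: (3,2)Q 2/2 ok · (3,3)Q 3/3 ok · (3,4)Q 2/3 ok · (3,5)Q 2/3 ok
Row 4: (4,1)Q 0/0 ok · (4,3)Q 2/2 ok · (4,5)Q 2/2 ok
Row 5: (5,2)Q 1/1 ok · (5,3)Q 2/3 ok · (5,4)P 0/2 unhappy · (5,5)Q 1/2 unhappy
For instance (1,4) has only 0/2 same-type neighbors, below 3/5.

No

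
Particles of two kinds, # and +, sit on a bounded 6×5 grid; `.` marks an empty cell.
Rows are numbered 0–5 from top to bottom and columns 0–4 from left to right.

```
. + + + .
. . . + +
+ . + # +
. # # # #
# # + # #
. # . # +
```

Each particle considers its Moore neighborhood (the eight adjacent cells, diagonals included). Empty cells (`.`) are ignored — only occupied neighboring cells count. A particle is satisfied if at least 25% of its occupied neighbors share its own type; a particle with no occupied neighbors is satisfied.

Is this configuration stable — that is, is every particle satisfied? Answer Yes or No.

Row 0: (0,1)+ 1/1 satisfied · (0,2)+ 3/3 satisfied · (0,3)+ 3/3 satisfied
Row 1: (1,3)+ 5/6 satisfied · (1,4)+ 3/4 satisfied
Row 2: (2,0)+ 0/1 not · (2,2)+ 1/5 not · (2,3)# 3/7 satisfied · (2,4)+ 2/5 satisfied
Row 3: (3,1)# 3/6 satisfied · (3,2)# 5/7 satisfied · (3,3)# 5/8 satisfied · (3,4)# 4/5 satisfied
Row 4: (4,0)# 3/3 satisfied · (4,1)# 4/5 satisfied · (4,2)+ 0/7 not · (4,3)# 5/7 satisfied · (4,4)# 4/5 satisfied
Row 5: (5,1)# 2/3 satisfied · (5,3)# 2/4 satisfied · (5,4)+ 0/3 not
For instance (2,0) has only 0/1 same-type neighbors, below 1/4.

No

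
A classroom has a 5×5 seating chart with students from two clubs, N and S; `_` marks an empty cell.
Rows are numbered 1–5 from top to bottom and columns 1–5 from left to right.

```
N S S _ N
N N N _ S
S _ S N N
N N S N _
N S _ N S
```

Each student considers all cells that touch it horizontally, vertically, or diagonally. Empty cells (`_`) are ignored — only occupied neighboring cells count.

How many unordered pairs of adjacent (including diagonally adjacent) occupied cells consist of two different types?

Scan each occupied cell's neighbors to the right and below (and the two forward diagonals) so each pair is counted once.
From row 1: 7 unlike of 10 pairs (running 7/10).
From row 2: 6 unlike of 9 pairs (running 13/19).
From row 3: 6 unlike of 10 pairs (running 19/29).
From row 4: 6 unlike of 11 pairs (running 25/40).
From row 5: 2 unlike of 2 pairs (running 27/42).
Total adjacent occupied pairs: 42; unlike-type pairs: 27.

27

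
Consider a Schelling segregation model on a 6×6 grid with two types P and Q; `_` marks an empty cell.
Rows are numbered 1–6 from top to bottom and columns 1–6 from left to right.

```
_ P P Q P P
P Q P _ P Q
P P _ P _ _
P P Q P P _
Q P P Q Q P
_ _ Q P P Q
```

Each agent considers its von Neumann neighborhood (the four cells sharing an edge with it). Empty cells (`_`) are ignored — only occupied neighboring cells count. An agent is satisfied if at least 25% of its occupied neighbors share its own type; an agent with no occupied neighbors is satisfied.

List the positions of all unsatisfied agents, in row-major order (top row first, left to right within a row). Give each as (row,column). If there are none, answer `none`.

(1,4), (2,2), (2,6), (4,3), (5,1), (5,6), (6,3), (6,6)

(1,2)P 1/2 ok
(1,3)P 2/3 ok
(1,4)Q 0/2 unhappy
(1,5)P 2/3 ok
(1,6)P 1/2 ok
(2,1)P 1/2 ok
(2,2)Q 0/4 unhappy
(2,3)P 1/2 ok
(2,5)P 1/2 ok
(2,6)Q 0/2 unhappy
(3,1)P 3/3 ok
(3,2)P 2/3 ok
(3,4)P 1/1 ok
(4,1)P 2/3 ok
(4,2)P 3/4 ok
(4,3)Q 0/3 unhappy
(4,4)P 2/4 ok
(4,5)P 1/2 ok
(5,1)Q 0/2 unhappy
(5,2)P 2/3 ok
(5,3)P 1/4 ok
(5,4)Q 1/4 ok
(5,5)Q 1/4 ok
(5,6)P 0/2 unhappy
(6,3)Q 0/2 unhappy
(6,4)P 1/3 ok
(6,5)P 1/3 ok
(6,6)Q 0/2 unhappy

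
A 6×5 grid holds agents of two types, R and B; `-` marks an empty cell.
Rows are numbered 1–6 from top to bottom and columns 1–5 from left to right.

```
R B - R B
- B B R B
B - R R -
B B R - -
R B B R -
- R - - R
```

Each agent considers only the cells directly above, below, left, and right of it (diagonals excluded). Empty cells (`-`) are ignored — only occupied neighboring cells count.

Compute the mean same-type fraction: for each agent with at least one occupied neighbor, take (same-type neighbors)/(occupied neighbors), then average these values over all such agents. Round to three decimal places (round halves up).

0.474

Row 1: (1,1)R 0/1 · (1,2)B 1/2 · (1,4)R 1/2 · (1,5)B 1/2
Row 2: (2,2)B 2/2 · (2,3)B 1/3 · (2,4)R 2/4 · (2,5)B 1/2
Row 3: (3,1)B 1/1 · (3,3)R 2/3 · (3,4)R 2/2
Row 4: (4,1)B 2/3 · (4,2)B 2/3 · (4,3)R 1/3
Row 5: (5,1)R 0/2 · (5,2)B 2/4 · (5,3)B 1/3 · (5,4)R 0/1
Row 6: (6,2)R 0/1 · (6,5)R — no occupied neighbors
Sum over 19 agents: 0/1 + 1/2 + 1/2 + 1/2 + 2/2 + 1/3 + 2/4 + 1/2 + 1/1 + 2/3 + 2/2 + 2/3 + 2/3 + 1/3 + 0/2 + 2/4 + 1/3 + 0/1 + 0/1 = 9; mean = 9 ÷ 19 = 9/19 = 0.473684… → 0.474.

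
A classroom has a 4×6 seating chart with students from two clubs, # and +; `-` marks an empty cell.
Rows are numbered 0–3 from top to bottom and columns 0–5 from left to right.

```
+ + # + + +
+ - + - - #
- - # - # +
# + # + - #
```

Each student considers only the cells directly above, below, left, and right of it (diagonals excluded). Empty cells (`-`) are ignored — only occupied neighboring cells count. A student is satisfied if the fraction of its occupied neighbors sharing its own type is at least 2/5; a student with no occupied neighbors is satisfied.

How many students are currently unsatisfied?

10

Row 0: (0,0)+ 2/2 ok · (0,1)+ 1/2 ok · (0,2)# 0/3 unhappy · (0,3)+ 1/2 ok · (0,4)+ 2/2 ok · (0,5)+ 1/2 ok
Row 1: (1,0)+ 1/1 ok · (1,2)+ 0/2 unhappy · (1,5)# 0/2 unhappy
Row 2: (2,2)# 1/2 ok · (2,4)# 0/1 unhappy · (2,5)+ 0/3 unhappy
Row 3: (3,0)# 0/1 unhappy · (3,1)+ 0/2 unhappy · (3,2)# 1/3 unhappy · (3,3)+ 0/1 unhappy · (3,5)# 0/1 unhappy
Unsatisfied: (0,2), (1,2), (1,5), (2,4), (2,5), (3,0), (3,1), (3,2), (3,3), (3,5) — 10 in total.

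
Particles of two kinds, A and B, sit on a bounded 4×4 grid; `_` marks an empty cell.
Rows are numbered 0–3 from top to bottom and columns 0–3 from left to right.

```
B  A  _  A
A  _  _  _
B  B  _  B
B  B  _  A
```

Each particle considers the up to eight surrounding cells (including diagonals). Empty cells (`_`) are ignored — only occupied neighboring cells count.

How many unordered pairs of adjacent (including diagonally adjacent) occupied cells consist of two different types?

Scan each occupied cell's neighbors to the right and below (and the two forward diagonals) so each pair is counted once.
Row 0: B(0,0)–A(0,1)≠ B(0,0)–A(1,0)≠ A(0,1)–A(1,0)=  → 2/3 unlike.
Row 1: A(1,0)–B(2,0)≠ A(1,0)–B(2,1)≠  → 2/2 unlike.
Row 2: B(2,0)–B(2,1)= B(2,0)–B(3,0)= B(2,0)–B(3,1)= B(2,1)–B(3,1)= B(2,1)–B(3,0)= B(2,3)–A(3,3)≠  → 1/6 unlike.
Row 3: B(3,0)–B(3,1)=  → 0/1 unlike.
Total adjacent occupied pairs: 12; unlike-type pairs: 5.

5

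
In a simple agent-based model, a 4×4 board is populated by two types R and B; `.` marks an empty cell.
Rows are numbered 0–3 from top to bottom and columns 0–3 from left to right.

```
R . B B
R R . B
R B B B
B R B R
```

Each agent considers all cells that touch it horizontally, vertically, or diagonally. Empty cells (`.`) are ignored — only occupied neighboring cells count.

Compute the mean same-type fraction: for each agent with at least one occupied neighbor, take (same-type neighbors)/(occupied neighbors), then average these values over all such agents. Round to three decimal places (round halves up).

Row 0: (0,0)R 2/2 · (0,2)B 2/3 · (0,3)B 2/2
Row 1: (1,0)R 3/4 · (1,1)R 3/6 · (1,3)B 4/4
Row 2: (2,0)R 3/5 · (2,1)B 3/7 · (2,2)B 4/7 · (2,3)B 3/4
Row 3: (3,0)B 1/3 · (3,1)R 1/5 · (3,2)B 3/5 · (3,3)R 0/3
Sum over 14 agents: 2/2 + 2/3 + 2/2 + 3/4 + 3/6 + 4/4 + 3/5 + 3/7 + 4/7 + 3/4 + 1/3 + 1/5 + 3/5 + 0/3 = 42/5; mean = 42/5 ÷ 14 = 3/5 = 0.6 → 0.600.

0.600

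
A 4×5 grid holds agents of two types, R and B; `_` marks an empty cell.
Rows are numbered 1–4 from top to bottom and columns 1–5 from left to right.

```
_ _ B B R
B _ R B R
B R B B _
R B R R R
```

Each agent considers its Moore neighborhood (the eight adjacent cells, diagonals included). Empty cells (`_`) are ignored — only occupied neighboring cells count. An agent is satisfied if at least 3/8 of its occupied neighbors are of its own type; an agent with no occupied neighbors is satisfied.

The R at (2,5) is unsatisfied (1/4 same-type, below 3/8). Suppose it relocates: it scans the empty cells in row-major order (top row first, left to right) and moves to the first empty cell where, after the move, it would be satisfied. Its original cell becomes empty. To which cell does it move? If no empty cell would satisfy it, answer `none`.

Vacating (2,5). Empty cells in order:
  (1,1): 0/1 same-type → still unsatisfied.
  (1,2): 1/3 same-type → still unsatisfied.
  (2,2): 2/6 same-type → still unsatisfied.
  (3,5): 2/4 same-type → satisfied — stop here.

(3,5)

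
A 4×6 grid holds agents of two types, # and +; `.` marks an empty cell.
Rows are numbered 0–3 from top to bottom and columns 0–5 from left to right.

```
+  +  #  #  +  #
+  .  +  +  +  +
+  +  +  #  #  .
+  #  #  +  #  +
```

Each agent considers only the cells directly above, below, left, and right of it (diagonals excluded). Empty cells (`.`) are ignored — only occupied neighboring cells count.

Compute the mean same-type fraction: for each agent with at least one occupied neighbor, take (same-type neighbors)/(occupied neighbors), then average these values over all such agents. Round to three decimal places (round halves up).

(0,0)+ 2/2
(0,1)+ 1/2
(0,2)# 1/3
(0,3)# 1/3
(0,4)+ 1/3
(0,5)# 0/2
(1,0)+ 2/2
(1,2)+ 2/3
(1,3)+ 2/4
(1,4)+ 3/4
(1,5)+ 1/2
(2,0)+ 3/3
(2,1)+ 2/3
(2,2)+ 2/4
(2,3)# 1/4
(2,4)# 2/3
(3,0)+ 1/2
(3,1)# 1/3
(3,2)# 1/3
(3,3)+ 0/3
(3,4)# 1/3
(3,5)+ 0/1
Sum over 22 agents: 2/2 + 1/2 + 1/3 + 1/3 + 1/3 + 0/2 + 2/2 + 2/3 + 2/4 + 3/4 + 1/2 + 3/3 + 2/3 + 2/4 + 1/4 + 2/3 + 1/2 + 1/3 + 1/3 + 0/3 + 1/3 + 0/1 = 21/2; mean = 21/2 ÷ 22 = 21/44 = 0.477272… → 0.477.

0.477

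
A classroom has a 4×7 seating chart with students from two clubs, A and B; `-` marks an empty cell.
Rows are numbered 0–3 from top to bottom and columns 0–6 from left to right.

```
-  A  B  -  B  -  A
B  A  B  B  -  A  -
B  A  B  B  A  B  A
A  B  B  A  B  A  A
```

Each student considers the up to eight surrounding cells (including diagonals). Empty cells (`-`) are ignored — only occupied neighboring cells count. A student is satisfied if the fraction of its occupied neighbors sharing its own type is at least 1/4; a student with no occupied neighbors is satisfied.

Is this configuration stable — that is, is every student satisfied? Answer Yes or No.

Row 0: (0,1)A 1/4 satisfied · (0,2)B 2/4 satisfied · (0,4)B 1/2 satisfied · (0,6)A 1/1 satisfied
Row 1: (1,0)B 1/4 satisfied · (1,1)A 2/7 satisfied · (1,2)B 4/7 satisfied · (1,3)B 5/6 satisfied · (1,5)A 3/5 satisfied
Row 2: (2,0)B 2/5 satisfied · (2,1)A 2/8 satisfied · (2,2)B 5/8 satisfied · (2,3)B 5/7 satisfied · (2,4)A 3/7 satisfied · (2,5)B 1/6 not · (2,6)A 3/4 satisfied
Row 3: (3,0)A 1/3 satisfied · (3,1)B 3/5 satisfied · (3,2)B 3/5 satisfied · (3,3)A 1/5 not · (3,4)B 2/5 satisfied · (3,5)A 3/5 satisfied · (3,6)A 2/3 satisfied
For instance (2,5) has only 1/6 same-type neighbors, below 1/4.

No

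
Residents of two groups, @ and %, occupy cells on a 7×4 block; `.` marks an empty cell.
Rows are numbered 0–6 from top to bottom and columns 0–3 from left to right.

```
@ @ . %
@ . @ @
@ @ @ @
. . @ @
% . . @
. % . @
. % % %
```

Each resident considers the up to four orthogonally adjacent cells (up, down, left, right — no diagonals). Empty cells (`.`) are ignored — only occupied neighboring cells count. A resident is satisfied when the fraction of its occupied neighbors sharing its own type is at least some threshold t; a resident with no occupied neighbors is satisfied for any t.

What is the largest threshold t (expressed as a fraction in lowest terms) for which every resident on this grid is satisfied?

0/1

(0,0)@ 2/2
(0,1)@ 1/1
(0,3)% 0/1
(1,0)@ 2/2
(1,2)@ 2/2
(1,3)@ 2/3
(2,0)@ 2/2
(2,1)@ 2/2
(2,2)@ 4/4
(2,3)@ 3/3
(3,2)@ 2/2
(3,3)@ 3/3
(4,0)% — no occupied neighbors
(4,3)@ 2/2
(5,1)% 1/1
(5,3)@ 1/2
(6,1)% 2/2
(6,2)% 2/2
(6,3)% 1/2
The smallest same-type fraction is 0/1 at (0,3), which reduces to 0/1. Any threshold above that leaves this resident unsatisfied.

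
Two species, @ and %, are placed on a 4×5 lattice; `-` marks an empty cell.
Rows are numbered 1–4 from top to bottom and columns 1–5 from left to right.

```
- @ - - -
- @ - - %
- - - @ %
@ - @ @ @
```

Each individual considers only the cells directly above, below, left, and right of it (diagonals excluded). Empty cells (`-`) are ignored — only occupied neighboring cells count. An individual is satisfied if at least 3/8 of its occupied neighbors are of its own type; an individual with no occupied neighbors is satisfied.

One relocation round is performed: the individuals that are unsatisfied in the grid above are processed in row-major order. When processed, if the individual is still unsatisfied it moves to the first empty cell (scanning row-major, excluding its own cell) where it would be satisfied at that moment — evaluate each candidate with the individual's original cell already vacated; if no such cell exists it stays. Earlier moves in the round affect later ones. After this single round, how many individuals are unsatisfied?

0

Initially unsatisfied (in order): (3,5).
  (3,5) → (1,4).
Resulting grid:
- @ - % -
- @ - - %
- - - @ -
@ - @ @ @
All satisfied now.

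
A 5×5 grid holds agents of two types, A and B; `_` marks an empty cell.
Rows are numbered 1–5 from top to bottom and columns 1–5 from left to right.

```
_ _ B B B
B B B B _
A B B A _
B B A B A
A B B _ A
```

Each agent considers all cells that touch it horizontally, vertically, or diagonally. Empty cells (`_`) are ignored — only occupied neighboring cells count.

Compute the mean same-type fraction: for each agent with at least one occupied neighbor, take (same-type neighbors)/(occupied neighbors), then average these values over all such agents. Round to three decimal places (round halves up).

(1,3)B 4/4
(1,4)B 4/4
(1,5)B 2/2
(2,1)B 2/3
(2,2)B 5/6
(2,3)B 6/7
(2,4)B 5/6
(3,1)A 0/5
(3,2)B 6/8
(3,3)B 6/8
(3,4)A 2/6
(4,1)B 3/5
(4,2)B 5/8
(4,3)A 1/7
(4,4)B 2/6
(4,5)A 2/3
(5,1)A 0/3
(5,2)B 3/5
(5,3)B 3/4
(5,5)A 1/2
Sum over 20 agents: 4/4 + 4/4 + 2/2 + 2/3 + 5/6 + 6/7 + 5/6 + 0/5 + 6/8 + 6/8 + 2/6 + 3/5 + 5/8 + 1/7 + 2/6 + 2/3 + 0/3 + 3/5 + 3/4 + 1/2 = 1469/120; mean = 1469/120 ÷ 20 = 1469/2400 = 0.612083… → 0.612.

0.612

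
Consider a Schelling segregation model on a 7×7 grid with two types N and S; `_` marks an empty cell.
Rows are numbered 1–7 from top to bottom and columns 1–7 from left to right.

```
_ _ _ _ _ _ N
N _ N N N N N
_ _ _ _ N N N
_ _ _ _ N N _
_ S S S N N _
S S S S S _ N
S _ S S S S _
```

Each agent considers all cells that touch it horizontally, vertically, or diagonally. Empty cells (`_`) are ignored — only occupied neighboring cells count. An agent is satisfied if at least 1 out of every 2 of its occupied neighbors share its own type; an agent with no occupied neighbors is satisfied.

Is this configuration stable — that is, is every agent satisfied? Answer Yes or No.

(1,7)N 2/2 satisfied
(2,1)N 0/0 satisfied
(2,3)N 1/1 satisfied
(2,4)N 3/3 satisfied
(2,5)N 4/4 satisfied
(2,6)N 6/6 satisfied
(2,7)N 4/4 satisfied
(3,5)N 6/6 satisfied
(3,6)N 7/7 satisfied
(3,7)N 4/4 satisfied
(4,5)N 5/6 satisfied
(4,6)N 6/6 satisfied
(5,2)S 4/4 satisfied
(5,3)S 5/5 satisfied
(5,4)S 4/6 satisfied
(5,5)N 3/6 satisfied
(5,6)N 4/5 satisfied
(6,1)S 3/3 satisfied
(6,2)S 6/6 satisfied
(6,3)S 7/7 satisfied
(6,4)S 7/8 satisfied
(6,5)S 5/7 satisfied
(6,7)N 1/2 satisfied
(7,1)S 2/2 satisfied
(7,3)S 4/4 satisfied
(7,4)S 5/5 satisfied
(7,5)S 4/4 satisfied
(7,6)S 2/3 satisfied
All meet the threshold, so the configuration is stable.

Yes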